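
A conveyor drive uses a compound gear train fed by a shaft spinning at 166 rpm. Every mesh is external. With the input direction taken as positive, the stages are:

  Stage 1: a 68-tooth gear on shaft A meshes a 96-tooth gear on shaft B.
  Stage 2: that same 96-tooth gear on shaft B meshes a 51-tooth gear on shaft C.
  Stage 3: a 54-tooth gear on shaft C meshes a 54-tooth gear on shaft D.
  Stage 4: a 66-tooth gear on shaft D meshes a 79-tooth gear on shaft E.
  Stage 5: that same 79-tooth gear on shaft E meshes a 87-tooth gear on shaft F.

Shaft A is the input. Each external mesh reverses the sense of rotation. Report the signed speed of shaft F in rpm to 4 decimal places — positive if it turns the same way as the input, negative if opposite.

-167.9080 rpm (opposite to input, |ω| = 167.9080 rpm)

Stage 1 [68T→96T]: ω = 166.0000×68/96 = 117.5833 rpm, dir flips to −; running = −117.5833
Stage 2 [96T→51T]: ω = 117.5833×96/51 = 221.3333 rpm, dir flips to +; running = +221.3333
Stage 3 [54T→54T]: ω = 221.3333×54/54 = 221.3333 rpm, dir flips to −; running = −221.3333
Stage 4 [66T→79T]: ω = 221.3333×66/79 = 184.9114 rpm, dir flips to +; running = +184.9114
Stage 5 [79T→87T]: ω = 184.9114×79/87 = 167.9080 rpm, dir flips to −; running = −167.9080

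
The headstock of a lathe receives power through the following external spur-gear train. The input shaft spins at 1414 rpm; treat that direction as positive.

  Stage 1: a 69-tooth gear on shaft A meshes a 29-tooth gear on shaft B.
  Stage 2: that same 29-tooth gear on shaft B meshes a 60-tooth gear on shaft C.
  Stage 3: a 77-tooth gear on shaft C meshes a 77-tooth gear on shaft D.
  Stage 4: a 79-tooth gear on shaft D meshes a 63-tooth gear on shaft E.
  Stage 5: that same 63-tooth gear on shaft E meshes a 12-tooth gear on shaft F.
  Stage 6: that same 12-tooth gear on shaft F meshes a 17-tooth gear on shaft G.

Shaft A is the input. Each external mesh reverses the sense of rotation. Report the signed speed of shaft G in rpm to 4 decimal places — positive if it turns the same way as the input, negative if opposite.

+7556.5824 rpm (same as input, |ω| = 7556.5824 rpm)

Stage 1 [69T→29T]: ω = 1414.0000×69/29 = 3364.3448 rpm, dir flips to −; running = −3364.3448
Stage 2 [29T→60T]: ω = 3364.3448×29/60 = 1626.1000 rpm, dir flips to +; running = +1626.1000
Stage 3 [77T→77T]: ω = 1626.1000×77/77 = 1626.1000 rpm, dir flips to −; running = −1626.1000
Stage 4 [79T→63T]: ω = 1626.1000×79/63 = 2039.0778 rpm, dir flips to +; running = +2039.0778
Stage 5 [63T→12T]: ω = 2039.0778×63/12 = 10705.1583 rpm, dir flips to −; running = −10705.1583
Stage 6 [12T→17T]: ω = 10705.1583×12/17 = 7556.5824 rpm, dir flips to +; running = +7556.5824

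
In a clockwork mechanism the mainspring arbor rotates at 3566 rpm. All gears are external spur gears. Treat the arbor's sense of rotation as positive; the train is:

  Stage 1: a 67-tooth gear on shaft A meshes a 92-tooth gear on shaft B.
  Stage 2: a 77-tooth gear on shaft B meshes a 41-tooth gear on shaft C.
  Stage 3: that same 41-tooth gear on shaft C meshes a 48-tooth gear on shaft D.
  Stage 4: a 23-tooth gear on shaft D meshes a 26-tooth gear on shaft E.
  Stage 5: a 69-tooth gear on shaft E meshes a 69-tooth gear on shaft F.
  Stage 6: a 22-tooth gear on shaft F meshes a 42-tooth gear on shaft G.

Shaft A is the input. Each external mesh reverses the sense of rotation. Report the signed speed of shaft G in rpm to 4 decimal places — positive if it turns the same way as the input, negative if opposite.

Stage 1 [67T→92T]: ω = 3566.0000×67/92 = 2596.9783 rpm, dir flips to −; running = −2596.9783
Stage 2 [77T→41T]: ω = 2596.9783×77/41 = 4877.2519 rpm, dir flips to +; running = +4877.2519
Stage 3 [41T→48T]: ω = 4877.2519×41/48 = 4165.9860 rpm, dir flips to −; running = −4165.9860
Stage 4 [23T→26T]: ω = 4165.9860×23/26 = 3685.2953 rpm, dir flips to +; running = +3685.2953
Stage 5 [69T→69T]: ω = 3685.2953×69/69 = 3685.2953 rpm, dir flips to −; running = −3685.2953
Stage 6 [22T→42T]: ω = 3685.2953×22/42 = 1930.3928 rpm, dir flips to +; running = +1930.3928

+1930.3928 rpm (same as input, |ω| = 1930.3928 rpm)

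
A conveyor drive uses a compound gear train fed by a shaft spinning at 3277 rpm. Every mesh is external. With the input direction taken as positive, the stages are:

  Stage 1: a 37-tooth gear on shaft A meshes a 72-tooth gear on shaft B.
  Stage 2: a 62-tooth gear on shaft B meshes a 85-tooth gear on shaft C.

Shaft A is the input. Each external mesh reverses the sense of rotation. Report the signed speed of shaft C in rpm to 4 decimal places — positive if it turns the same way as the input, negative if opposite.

Stage 1 [37T→72T]: ω = 3277.0000×37/72 = 1684.0139 rpm, dir flips to −; running = −1684.0139
Stage 2 [62T→85T]: ω = 1684.0139×62/85 = 1228.3395 rpm, dir flips to +; running = +1228.3395

+1228.3395 rpm (same as input, |ω| = 1228.3395 rpm)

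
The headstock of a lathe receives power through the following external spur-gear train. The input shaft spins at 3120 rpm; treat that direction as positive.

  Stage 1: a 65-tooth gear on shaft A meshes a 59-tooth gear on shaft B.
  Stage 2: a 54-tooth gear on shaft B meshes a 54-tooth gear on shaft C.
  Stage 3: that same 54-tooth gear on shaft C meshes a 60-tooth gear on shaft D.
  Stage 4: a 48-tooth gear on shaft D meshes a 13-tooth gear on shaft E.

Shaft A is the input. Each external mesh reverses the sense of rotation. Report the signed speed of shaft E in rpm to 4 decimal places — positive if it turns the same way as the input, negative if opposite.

Stage 1 [65T→59T]: ω = 3120.0000×65/59 = 3437.2881 rpm, dir flips to −; running = −3437.2881
Stage 2 [54T→54T]: ω = 3437.2881×54/54 = 3437.2881 rpm, dir flips to +; running = +3437.2881
Stage 3 [54T→60T]: ω = 3437.2881×54/60 = 3093.5593 rpm, dir flips to −; running = −3093.5593
Stage 4 [48T→13T]: ω = 3093.5593×48/13 = 11422.3729 rpm, dir flips to +; running = +11422.3729

+11422.3729 rpm (same as input, |ω| = 11422.3729 rpm)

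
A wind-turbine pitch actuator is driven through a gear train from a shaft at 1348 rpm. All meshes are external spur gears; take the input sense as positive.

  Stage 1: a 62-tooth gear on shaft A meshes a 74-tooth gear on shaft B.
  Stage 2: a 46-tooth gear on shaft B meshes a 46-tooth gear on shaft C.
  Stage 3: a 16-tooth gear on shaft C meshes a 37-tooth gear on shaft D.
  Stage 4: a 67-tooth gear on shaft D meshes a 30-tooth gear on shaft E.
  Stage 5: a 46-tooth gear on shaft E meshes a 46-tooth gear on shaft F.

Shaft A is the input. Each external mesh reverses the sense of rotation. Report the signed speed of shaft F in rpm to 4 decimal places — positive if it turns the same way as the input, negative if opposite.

Stage 1 [62T→74T]: ω = 1348.0000×62/74 = 1129.4054 rpm, dir flips to −; running = −1129.4054
Stage 2 [46T→46T]: ω = 1129.4054×46/46 = 1129.4054 rpm, dir flips to +; running = +1129.4054
Stage 3 [16T→37T]: ω = 1129.4054×16/37 = 488.3915 rpm, dir flips to −; running = −488.3915
Stage 4 [67T→30T]: ω = 488.3915×67/30 = 1090.7411 rpm, dir flips to +; running = +1090.7411
Stage 5 [46T→46T]: ω = 1090.7411×46/46 = 1090.7411 rpm, dir flips to −; running = −1090.7411

-1090.7411 rpm (opposite to input, |ω| = 1090.7411 rpm)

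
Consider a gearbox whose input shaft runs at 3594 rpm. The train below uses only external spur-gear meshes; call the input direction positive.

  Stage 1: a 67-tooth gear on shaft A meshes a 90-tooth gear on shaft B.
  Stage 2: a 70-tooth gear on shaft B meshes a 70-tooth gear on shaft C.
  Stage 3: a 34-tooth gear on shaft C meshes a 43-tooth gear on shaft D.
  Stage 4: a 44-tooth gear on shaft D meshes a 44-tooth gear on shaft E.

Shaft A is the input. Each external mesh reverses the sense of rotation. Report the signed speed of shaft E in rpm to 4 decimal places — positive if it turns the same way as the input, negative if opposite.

Stage 1 [67T→90T]: ω = 3594.0000×67/90 = 2675.5333 rpm, dir flips to −; running = −2675.5333
Stage 2 [70T→70T]: ω = 2675.5333×70/70 = 2675.5333 rpm, dir flips to +; running = +2675.5333
Stage 3 [34T→43T]: ω = 2675.5333×34/43 = 2115.5380 rpm, dir flips to −; running = −2115.5380
Stage 4 [44T→44T]: ω = 2115.5380×44/44 = 2115.5380 rpm, dir flips to +; running = +2115.5380

+2115.5380 rpm (same as input, |ω| = 2115.5380 rpm)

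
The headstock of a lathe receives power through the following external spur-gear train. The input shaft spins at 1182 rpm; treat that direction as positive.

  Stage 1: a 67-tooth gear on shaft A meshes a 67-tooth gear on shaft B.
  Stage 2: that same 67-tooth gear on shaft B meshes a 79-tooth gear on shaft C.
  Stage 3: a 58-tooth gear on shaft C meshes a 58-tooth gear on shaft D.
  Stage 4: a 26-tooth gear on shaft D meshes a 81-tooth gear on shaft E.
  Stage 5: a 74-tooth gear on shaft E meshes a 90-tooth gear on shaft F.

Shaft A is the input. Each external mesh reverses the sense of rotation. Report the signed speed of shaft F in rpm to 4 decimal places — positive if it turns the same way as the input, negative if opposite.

-264.5713 rpm (opposite to input, |ω| = 264.5713 rpm)

Stage 1 [67T→67T]: ω = 1182.0000×67/67 = 1182.0000 rpm, dir flips to −; running = −1182.0000
Stage 2 [67T→79T]: ω = 1182.0000×67/79 = 1002.4557 rpm, dir flips to +; running = +1002.4557
Stage 3 [58T→58T]: ω = 1002.4557×58/58 = 1002.4557 rpm, dir flips to −; running = −1002.4557
Stage 4 [26T→81T]: ω = 1002.4557×26/81 = 321.7759 rpm, dir flips to +; running = +321.7759
Stage 5 [74T→90T]: ω = 321.7759×74/90 = 264.5713 rpm, dir flips to −; running = −264.5713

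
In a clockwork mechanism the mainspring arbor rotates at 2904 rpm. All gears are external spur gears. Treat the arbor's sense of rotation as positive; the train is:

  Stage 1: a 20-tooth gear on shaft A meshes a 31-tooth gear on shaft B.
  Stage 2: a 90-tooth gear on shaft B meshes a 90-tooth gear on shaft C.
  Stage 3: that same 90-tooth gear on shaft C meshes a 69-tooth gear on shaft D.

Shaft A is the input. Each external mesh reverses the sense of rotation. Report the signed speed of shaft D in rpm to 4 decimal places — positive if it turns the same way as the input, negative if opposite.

-2443.7588 rpm (opposite to input, |ω| = 2443.7588 rpm)

Stage 1 [20T→31T]: ω = 2904.0000×20/31 = 1873.5484 rpm, dir flips to −; running = −1873.5484
Stage 2 [90T→90T]: ω = 1873.5484×90/90 = 1873.5484 rpm, dir flips to +; running = +1873.5484
Stage 3 [90T→69T]: ω = 1873.5484×90/69 = 2443.7588 rpm, dir flips to −; running = −2443.7588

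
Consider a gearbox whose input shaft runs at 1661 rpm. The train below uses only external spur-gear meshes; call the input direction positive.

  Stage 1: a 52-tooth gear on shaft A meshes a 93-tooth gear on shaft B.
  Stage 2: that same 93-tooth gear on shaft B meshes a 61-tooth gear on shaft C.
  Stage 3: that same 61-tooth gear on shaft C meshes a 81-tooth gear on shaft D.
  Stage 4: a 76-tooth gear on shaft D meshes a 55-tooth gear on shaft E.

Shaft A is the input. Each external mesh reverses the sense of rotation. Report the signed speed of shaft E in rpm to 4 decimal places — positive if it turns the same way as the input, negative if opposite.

Stage 1 [52T→93T]: ω = 1661.0000×52/93 = 928.7312 rpm, dir flips to −; running = −928.7312
Stage 2 [93T→61T]: ω = 928.7312×93/61 = 1415.9344 rpm, dir flips to +; running = +1415.9344
Stage 3 [61T→81T]: ω = 1415.9344×61/81 = 1066.3210 rpm, dir flips to −; running = −1066.3210
Stage 4 [76T→55T]: ω = 1066.3210×76/55 = 1473.4617 rpm, dir flips to +; running = +1473.4617

+1473.4617 rpm (same as input, |ω| = 1473.4617 rpm)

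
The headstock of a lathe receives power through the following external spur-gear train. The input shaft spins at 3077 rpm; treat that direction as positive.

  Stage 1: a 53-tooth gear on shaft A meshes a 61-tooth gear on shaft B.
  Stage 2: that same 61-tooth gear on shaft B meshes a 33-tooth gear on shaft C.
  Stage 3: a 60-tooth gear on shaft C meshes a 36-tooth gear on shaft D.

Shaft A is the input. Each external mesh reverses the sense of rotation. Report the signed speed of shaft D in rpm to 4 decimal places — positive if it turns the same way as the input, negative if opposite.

-8236.4141 rpm (opposite to input, |ω| = 8236.4141 rpm)

Stage 1 [53T→61T]: ω = 3077.0000×53/61 = 2673.4590 rpm, dir flips to −; running = −2673.4590
Stage 2 [61T→33T]: ω = 2673.4590×61/33 = 4941.8485 rpm, dir flips to +; running = +4941.8485
Stage 3 [60T→36T]: ω = 4941.8485×60/36 = 8236.4141 rpm, dir flips to −; running = −8236.4141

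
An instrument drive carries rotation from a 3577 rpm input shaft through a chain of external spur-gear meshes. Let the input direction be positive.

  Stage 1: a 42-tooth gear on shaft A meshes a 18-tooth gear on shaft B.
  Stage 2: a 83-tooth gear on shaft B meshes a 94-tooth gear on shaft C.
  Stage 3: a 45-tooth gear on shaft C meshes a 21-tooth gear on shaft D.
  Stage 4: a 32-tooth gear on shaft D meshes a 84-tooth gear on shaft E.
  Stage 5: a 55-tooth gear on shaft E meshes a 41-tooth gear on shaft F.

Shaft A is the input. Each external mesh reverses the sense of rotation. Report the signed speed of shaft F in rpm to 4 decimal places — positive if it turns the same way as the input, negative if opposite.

Stage 1 [42T→18T]: ω = 3577.0000×42/18 = 8346.3333 rpm, dir flips to −; running = −8346.3333
Stage 2 [83T→94T]: ω = 8346.3333×83/94 = 7369.6348 rpm, dir flips to +; running = +7369.6348
Stage 3 [45T→21T]: ω = 7369.6348×45/21 = 15792.0745 rpm, dir flips to −; running = −15792.0745
Stage 4 [32T→84T]: ω = 15792.0745×32/84 = 6016.0284 rpm, dir flips to +; running = +6016.0284
Stage 5 [55T→41T]: ω = 6016.0284×55/41 = 8070.2820 rpm, dir flips to −; running = −8070.2820

-8070.2820 rpm (opposite to input, |ω| = 8070.2820 rpm)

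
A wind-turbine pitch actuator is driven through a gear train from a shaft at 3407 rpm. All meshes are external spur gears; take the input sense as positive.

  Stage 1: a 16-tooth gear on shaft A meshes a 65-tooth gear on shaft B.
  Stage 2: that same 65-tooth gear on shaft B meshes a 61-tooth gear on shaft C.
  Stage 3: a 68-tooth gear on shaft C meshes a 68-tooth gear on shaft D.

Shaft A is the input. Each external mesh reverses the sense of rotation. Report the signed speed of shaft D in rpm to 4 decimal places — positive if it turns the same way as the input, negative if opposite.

-893.6393 rpm (opposite to input, |ω| = 893.6393 rpm)

Stage 1 [16T→65T]: ω = 3407.0000×16/65 = 838.6462 rpm, dir flips to −; running = −838.6462
Stage 2 [65T→61T]: ω = 838.6462×65/61 = 893.6393 rpm, dir flips to +; running = +893.6393
Stage 3 [68T→68T]: ω = 893.6393×68/68 = 893.6393 rpm, dir flips to −; running = −893.6393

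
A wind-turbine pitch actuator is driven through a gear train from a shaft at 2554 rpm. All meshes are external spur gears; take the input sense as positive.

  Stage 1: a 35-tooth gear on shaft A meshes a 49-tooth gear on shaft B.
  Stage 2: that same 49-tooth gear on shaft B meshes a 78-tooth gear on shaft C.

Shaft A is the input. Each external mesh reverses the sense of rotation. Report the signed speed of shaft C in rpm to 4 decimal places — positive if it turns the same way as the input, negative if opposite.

+1146.0256 rpm (same as input, |ω| = 1146.0256 rpm)

Stage 1 [35T→49T]: ω = 2554.0000×35/49 = 1824.2857 rpm, dir flips to −; running = −1824.2857
Stage 2 [49T→78T]: ω = 1824.2857×49/78 = 1146.0256 rpm, dir flips to +; running = +1146.0256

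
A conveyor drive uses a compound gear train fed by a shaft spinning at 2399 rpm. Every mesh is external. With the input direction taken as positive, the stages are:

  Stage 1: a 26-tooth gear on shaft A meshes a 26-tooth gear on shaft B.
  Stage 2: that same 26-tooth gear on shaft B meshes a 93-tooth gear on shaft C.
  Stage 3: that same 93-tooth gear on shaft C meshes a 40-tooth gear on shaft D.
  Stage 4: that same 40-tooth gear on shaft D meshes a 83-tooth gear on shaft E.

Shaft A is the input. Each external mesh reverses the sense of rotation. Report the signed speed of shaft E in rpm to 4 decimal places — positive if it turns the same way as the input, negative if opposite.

Stage 1 [26T→26T]: ω = 2399.0000×26/26 = 2399.0000 rpm, dir flips to −; running = −2399.0000
Stage 2 [26T→93T]: ω = 2399.0000×26/93 = 670.6882 rpm, dir flips to +; running = +670.6882
Stage 3 [93T→40T]: ω = 670.6882×93/40 = 1559.3500 rpm, dir flips to −; running = −1559.3500
Stage 4 [40T→83T]: ω = 1559.3500×40/83 = 751.4940 rpm, dir flips to +; running = +751.4940

+751.4940 rpm (same as input, |ω| = 751.4940 rpm)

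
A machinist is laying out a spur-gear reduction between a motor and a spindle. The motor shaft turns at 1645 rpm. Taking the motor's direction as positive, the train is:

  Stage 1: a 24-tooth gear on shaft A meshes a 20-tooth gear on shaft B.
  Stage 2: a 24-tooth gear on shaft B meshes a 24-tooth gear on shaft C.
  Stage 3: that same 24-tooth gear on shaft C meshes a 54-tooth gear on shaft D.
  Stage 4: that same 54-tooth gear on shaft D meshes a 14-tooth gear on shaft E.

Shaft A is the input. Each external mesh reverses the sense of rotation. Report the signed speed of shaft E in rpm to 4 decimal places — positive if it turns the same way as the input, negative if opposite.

+3384.0000 rpm (same as input, |ω| = 3384.0000 rpm)

Stage 1 [24T→20T]: ω = 1645.0000×24/20 = 1974.0000 rpm, dir flips to −; running = −1974.0000
Stage 2 [24T→24T]: ω = 1974.0000×24/24 = 1974.0000 rpm, dir flips to +; running = +1974.0000
Stage 3 [24T→54T]: ω = 1974.0000×24/54 = 877.3333 rpm, dir flips to −; running = −877.3333
Stage 4 [54T→14T]: ω = 877.3333×54/14 = 3384.0000 rpm, dir flips to +; running = +3384.0000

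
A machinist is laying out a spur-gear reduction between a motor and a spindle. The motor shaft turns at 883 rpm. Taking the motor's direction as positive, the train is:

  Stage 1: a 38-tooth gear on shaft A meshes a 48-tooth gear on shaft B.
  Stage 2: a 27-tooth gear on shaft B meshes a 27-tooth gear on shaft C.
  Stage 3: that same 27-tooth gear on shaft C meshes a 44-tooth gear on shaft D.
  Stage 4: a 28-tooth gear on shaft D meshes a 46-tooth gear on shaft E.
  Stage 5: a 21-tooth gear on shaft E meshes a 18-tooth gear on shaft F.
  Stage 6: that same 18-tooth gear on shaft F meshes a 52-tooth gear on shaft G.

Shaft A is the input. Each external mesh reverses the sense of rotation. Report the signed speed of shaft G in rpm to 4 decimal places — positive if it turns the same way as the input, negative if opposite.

+105.4460 rpm (same as input, |ω| = 105.4460 rpm)

Stage 1 [38T→48T]: ω = 883.0000×38/48 = 699.0417 rpm, dir flips to −; running = −699.0417
Stage 2 [27T→27T]: ω = 699.0417×27/27 = 699.0417 rpm, dir flips to +; running = +699.0417
Stage 3 [27T→44T]: ω = 699.0417×27/44 = 428.9574 rpm, dir flips to −; running = −428.9574
Stage 4 [28T→46T]: ω = 428.9574×28/46 = 261.1045 rpm, dir flips to +; running = +261.1045
Stage 5 [21T→18T]: ω = 261.1045×21/18 = 304.6219 rpm, dir flips to −; running = −304.6219
Stage 6 [18T→52T]: ω = 304.6219×18/52 = 105.4460 rpm, dir flips to +; running = +105.4460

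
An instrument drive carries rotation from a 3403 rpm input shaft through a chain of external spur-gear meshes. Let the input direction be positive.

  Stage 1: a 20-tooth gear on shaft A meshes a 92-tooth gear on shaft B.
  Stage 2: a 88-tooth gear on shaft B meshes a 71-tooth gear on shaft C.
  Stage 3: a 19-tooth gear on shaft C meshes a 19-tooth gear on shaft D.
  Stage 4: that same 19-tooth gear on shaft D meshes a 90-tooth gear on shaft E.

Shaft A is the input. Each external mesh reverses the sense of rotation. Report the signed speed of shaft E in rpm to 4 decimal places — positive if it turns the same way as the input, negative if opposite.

+193.5707 rpm (same as input, |ω| = 193.5707 rpm)

Stage 1 [20T→92T]: ω = 3403.0000×20/92 = 739.7826 rpm, dir flips to −; running = −739.7826
Stage 2 [88T→71T]: ω = 739.7826×88/71 = 916.9137 rpm, dir flips to +; running = +916.9137
Stage 3 [19T→19T]: ω = 916.9137×19/19 = 916.9137 rpm, dir flips to −; running = −916.9137
Stage 4 [19T→90T]: ω = 916.9137×19/90 = 193.5707 rpm, dir flips to +; running = +193.5707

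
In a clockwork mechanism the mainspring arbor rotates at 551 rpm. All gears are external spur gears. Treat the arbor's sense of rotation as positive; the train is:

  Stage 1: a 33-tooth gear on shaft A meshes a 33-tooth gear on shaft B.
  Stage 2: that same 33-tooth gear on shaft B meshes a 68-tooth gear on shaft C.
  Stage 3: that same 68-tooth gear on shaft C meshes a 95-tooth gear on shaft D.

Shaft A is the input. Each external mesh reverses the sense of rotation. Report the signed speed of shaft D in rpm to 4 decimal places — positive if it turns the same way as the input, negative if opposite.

-191.4000 rpm (opposite to input, |ω| = 191.4000 rpm)

Stage 1 [33T→33T]: ω = 551.0000×33/33 = 551.0000 rpm, dir flips to −; running = −551.0000
Stage 2 [33T→68T]: ω = 551.0000×33/68 = 267.3971 rpm, dir flips to +; running = +267.3971
Stage 3 [68T→95T]: ω = 267.3971×68/95 = 191.4000 rpm, dir flips to −; running = −191.4000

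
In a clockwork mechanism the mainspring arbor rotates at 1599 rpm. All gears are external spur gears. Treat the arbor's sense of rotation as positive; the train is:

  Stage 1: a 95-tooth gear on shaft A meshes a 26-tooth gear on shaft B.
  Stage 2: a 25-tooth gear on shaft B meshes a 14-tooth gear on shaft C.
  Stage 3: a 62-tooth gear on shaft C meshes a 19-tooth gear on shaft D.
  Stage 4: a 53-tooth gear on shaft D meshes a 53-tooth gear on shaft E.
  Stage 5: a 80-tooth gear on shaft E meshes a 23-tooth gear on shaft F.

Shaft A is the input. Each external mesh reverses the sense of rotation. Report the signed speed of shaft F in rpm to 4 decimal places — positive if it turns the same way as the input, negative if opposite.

Stage 1 [95T→26T]: ω = 1599.0000×95/26 = 5842.5000 rpm, dir flips to −; running = −5842.5000
Stage 2 [25T→14T]: ω = 5842.5000×25/14 = 10433.0357 rpm, dir flips to +; running = +10433.0357
Stage 3 [62T→19T]: ω = 10433.0357×62/19 = 34044.6429 rpm, dir flips to −; running = −34044.6429
Stage 4 [53T→53T]: ω = 34044.6429×53/53 = 34044.6429 rpm, dir flips to +; running = +34044.6429
Stage 5 [80T→23T]: ω = 34044.6429×80/23 = 118416.1491 rpm, dir flips to −; running = −118416.1491

-118416.1491 rpm (opposite to input, |ω| = 118416.1491 rpm)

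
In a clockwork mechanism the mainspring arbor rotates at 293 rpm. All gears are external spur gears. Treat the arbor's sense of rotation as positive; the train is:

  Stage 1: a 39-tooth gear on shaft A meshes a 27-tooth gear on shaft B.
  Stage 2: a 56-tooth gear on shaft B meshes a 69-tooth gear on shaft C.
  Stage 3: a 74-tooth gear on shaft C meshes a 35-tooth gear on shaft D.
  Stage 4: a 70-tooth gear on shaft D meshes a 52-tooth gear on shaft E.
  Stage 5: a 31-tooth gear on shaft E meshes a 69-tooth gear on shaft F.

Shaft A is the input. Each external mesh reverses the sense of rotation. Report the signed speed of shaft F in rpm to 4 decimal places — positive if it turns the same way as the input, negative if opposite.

Stage 1 [39T→27T]: ω = 293.0000×39/27 = 423.2222 rpm, dir flips to −; running = −423.2222
Stage 2 [56T→69T]: ω = 423.2222×56/69 = 343.4847 rpm, dir flips to +; running = +343.4847
Stage 3 [74T→35T]: ω = 343.4847×74/35 = 726.2248 rpm, dir flips to −; running = −726.2248
Stage 4 [70T→52T]: ω = 726.2248×70/52 = 977.6103 rpm, dir flips to +; running = +977.6103
Stage 5 [31T→69T]: ω = 977.6103×31/69 = 439.2162 rpm, dir flips to −; running = −439.2162

-439.2162 rpm (opposite to input, |ω| = 439.2162 rpm)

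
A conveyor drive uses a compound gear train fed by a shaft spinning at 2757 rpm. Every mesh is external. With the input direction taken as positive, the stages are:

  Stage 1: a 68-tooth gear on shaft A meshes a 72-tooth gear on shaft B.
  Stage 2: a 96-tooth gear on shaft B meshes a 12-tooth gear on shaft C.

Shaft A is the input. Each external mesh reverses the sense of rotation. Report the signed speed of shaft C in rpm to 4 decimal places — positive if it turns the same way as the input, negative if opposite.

Stage 1 [68T→72T]: ω = 2757.0000×68/72 = 2603.8333 rpm, dir flips to −; running = −2603.8333
Stage 2 [96T→12T]: ω = 2603.8333×96/12 = 20830.6667 rpm, dir flips to +; running = +20830.6667

+20830.6667 rpm (same as input, |ω| = 20830.6667 rpm)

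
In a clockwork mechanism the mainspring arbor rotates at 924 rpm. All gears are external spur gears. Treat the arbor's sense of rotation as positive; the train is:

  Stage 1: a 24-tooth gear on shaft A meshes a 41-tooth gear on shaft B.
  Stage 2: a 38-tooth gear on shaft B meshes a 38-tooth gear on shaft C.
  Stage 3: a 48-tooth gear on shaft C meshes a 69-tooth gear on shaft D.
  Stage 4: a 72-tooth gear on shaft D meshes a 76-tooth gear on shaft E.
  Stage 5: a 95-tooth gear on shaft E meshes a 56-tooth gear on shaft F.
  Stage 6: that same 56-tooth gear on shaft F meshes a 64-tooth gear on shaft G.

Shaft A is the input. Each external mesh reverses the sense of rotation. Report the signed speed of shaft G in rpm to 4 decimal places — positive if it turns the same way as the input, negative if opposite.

+529.1198 rpm (same as input, |ω| = 529.1198 rpm)

Stage 1 [24T→41T]: ω = 924.0000×24/41 = 540.8780 rpm, dir flips to −; running = −540.8780
Stage 2 [38T→38T]: ω = 540.8780×38/38 = 540.8780 rpm, dir flips to +; running = +540.8780
Stage 3 [48T→69T]: ω = 540.8780×48/69 = 376.2630 rpm, dir flips to −; running = −376.2630
Stage 4 [72T→76T]: ω = 376.2630×72/76 = 356.4597 rpm, dir flips to +; running = +356.4597
Stage 5 [95T→56T]: ω = 356.4597×95/56 = 604.7084 rpm, dir flips to −; running = −604.7084
Stage 6 [56T→64T]: ω = 604.7084×56/64 = 529.1198 rpm, dir flips to +; running = +529.1198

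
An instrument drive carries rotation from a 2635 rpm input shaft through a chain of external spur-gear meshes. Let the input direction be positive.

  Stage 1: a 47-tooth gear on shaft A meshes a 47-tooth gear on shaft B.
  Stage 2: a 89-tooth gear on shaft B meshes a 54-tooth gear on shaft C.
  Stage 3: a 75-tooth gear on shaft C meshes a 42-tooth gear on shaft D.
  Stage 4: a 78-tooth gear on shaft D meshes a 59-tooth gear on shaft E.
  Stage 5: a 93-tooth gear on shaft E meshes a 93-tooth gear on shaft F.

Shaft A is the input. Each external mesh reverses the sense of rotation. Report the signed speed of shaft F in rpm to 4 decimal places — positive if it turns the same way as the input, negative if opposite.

Stage 1 [47T→47T]: ω = 2635.0000×47/47 = 2635.0000 rpm, dir flips to −; running = −2635.0000
Stage 2 [89T→54T]: ω = 2635.0000×89/54 = 4342.8704 rpm, dir flips to +; running = +4342.8704
Stage 3 [75T→42T]: ω = 4342.8704×75/42 = 7755.1257 rpm, dir flips to −; running = −7755.1257
Stage 4 [78T→59T]: ω = 7755.1257×78/59 = 10252.5390 rpm, dir flips to +; running = +10252.5390
Stage 5 [93T→93T]: ω = 10252.5390×93/93 = 10252.5390 rpm, dir flips to −; running = −10252.5390

-10252.5390 rpm (opposite to input, |ω| = 10252.5390 rpm)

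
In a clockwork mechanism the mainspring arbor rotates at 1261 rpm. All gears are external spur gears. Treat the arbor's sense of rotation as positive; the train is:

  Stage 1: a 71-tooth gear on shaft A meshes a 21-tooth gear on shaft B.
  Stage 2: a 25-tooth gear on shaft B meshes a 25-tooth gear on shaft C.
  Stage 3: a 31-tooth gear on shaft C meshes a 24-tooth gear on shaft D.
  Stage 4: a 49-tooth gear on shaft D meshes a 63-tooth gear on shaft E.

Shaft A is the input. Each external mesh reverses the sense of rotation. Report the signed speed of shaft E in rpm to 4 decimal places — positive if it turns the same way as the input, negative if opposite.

Stage 1 [71T→21T]: ω = 1261.0000×71/21 = 4263.3810 rpm, dir flips to −; running = −4263.3810
Stage 2 [25T→25T]: ω = 4263.3810×25/25 = 4263.3810 rpm, dir flips to +; running = +4263.3810
Stage 3 [31T→24T]: ω = 4263.3810×31/24 = 5506.8671 rpm, dir flips to −; running = −5506.8671
Stage 4 [49T→63T]: ω = 5506.8671×49/63 = 4283.1188 rpm, dir flips to +; running = +4283.1188

+4283.1188 rpm (same as input, |ω| = 4283.1188 rpm)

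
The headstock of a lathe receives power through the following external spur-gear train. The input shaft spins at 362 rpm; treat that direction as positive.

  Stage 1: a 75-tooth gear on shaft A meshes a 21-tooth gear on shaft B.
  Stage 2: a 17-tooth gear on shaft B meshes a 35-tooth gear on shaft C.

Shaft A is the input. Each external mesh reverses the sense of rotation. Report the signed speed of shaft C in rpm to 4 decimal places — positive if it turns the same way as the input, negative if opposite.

+627.9592 rpm (same as input, |ω| = 627.9592 rpm)

Stage 1 [75T→21T]: ω = 362.0000×75/21 = 1292.8571 rpm, dir flips to −; running = −1292.8571
Stage 2 [17T→35T]: ω = 1292.8571×17/35 = 627.9592 rpm, dir flips to +; running = +627.9592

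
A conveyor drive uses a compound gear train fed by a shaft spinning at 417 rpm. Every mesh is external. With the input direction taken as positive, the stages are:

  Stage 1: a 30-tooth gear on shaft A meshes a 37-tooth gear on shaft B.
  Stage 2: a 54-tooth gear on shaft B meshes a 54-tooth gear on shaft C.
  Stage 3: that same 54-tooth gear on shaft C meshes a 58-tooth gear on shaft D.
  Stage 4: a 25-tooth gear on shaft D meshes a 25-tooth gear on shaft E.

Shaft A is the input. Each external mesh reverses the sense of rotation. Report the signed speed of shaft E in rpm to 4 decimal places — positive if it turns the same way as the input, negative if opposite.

+314.7903 rpm (same as input, |ω| = 314.7903 rpm)

Stage 1 [30T→37T]: ω = 417.0000×30/37 = 338.1081 rpm, dir flips to −; running = −338.1081
Stage 2 [54T→54T]: ω = 338.1081×54/54 = 338.1081 rpm, dir flips to +; running = +338.1081
Stage 3 [54T→58T]: ω = 338.1081×54/58 = 314.7903 rpm, dir flips to −; running = −314.7903
Stage 4 [25T→25T]: ω = 314.7903×25/25 = 314.7903 rpm, dir flips to +; running = +314.7903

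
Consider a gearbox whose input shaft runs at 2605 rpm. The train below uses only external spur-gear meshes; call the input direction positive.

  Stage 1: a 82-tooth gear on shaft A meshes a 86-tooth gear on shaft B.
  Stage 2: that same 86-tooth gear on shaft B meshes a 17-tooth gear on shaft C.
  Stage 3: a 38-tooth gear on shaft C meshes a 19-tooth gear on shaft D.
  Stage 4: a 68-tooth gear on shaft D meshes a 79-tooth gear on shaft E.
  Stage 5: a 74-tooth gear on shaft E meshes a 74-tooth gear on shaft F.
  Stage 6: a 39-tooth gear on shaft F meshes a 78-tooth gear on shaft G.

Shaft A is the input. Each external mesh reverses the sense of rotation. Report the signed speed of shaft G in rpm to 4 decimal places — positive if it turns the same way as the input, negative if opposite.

Stage 1 [82T→86T]: ω = 2605.0000×82/86 = 2483.8372 rpm, dir flips to −; running = −2483.8372
Stage 2 [86T→17T]: ω = 2483.8372×86/17 = 12565.2941 rpm, dir flips to +; running = +12565.2941
Stage 3 [38T→19T]: ω = 12565.2941×38/19 = 25130.5882 rpm, dir flips to −; running = −25130.5882
Stage 4 [68T→79T]: ω = 25130.5882×68/79 = 21631.3924 rpm, dir flips to +; running = +21631.3924
Stage 5 [74T→74T]: ω = 21631.3924×74/74 = 21631.3924 rpm, dir flips to −; running = −21631.3924
Stage 6 [39T→78T]: ω = 21631.3924×39/78 = 10815.6962 rpm, dir flips to +; running = +10815.6962

+10815.6962 rpm (same as input, |ω| = 10815.6962 rpm)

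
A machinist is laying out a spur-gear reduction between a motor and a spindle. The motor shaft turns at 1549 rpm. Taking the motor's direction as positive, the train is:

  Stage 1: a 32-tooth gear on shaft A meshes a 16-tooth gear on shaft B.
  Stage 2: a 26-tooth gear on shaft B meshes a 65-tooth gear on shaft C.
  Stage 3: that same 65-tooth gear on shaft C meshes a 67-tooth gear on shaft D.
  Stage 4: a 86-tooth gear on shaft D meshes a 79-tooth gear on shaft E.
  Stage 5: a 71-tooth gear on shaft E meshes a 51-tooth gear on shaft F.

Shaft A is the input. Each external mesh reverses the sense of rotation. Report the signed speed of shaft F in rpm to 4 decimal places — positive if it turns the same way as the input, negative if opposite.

-1821.9627 rpm (opposite to input, |ω| = 1821.9627 rpm)

Stage 1 [32T→16T]: ω = 1549.0000×32/16 = 3098.0000 rpm, dir flips to −; running = −3098.0000
Stage 2 [26T→65T]: ω = 3098.0000×26/65 = 1239.2000 rpm, dir flips to +; running = +1239.2000
Stage 3 [65T→67T]: ω = 1239.2000×65/67 = 1202.2090 rpm, dir flips to −; running = −1202.2090
Stage 4 [86T→79T]: ω = 1202.2090×86/79 = 1308.7338 rpm, dir flips to +; running = +1308.7338
Stage 5 [71T→51T]: ω = 1308.7338×71/51 = 1821.9627 rpm, dir flips to −; running = −1821.9627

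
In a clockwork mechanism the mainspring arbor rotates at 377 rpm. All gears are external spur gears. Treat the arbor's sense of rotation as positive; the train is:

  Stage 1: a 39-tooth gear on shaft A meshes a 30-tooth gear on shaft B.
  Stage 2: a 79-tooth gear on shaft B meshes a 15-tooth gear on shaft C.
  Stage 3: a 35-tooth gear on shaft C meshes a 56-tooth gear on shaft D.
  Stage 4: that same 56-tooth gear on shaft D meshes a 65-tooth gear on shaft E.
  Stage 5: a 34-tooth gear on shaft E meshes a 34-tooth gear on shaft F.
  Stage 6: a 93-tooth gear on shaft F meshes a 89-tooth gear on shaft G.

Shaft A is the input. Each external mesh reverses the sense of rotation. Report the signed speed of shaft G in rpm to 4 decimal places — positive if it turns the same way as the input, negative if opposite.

+1452.3396 rpm (same as input, |ω| = 1452.3396 rpm)

Stage 1 [39T→30T]: ω = 377.0000×39/30 = 490.1000 rpm, dir flips to −; running = −490.1000
Stage 2 [79T→15T]: ω = 490.1000×79/15 = 2581.1933 rpm, dir flips to +; running = +2581.1933
Stage 3 [35T→56T]: ω = 2581.1933×35/56 = 1613.2458 rpm, dir flips to −; running = −1613.2458
Stage 4 [56T→65T]: ω = 1613.2458×56/65 = 1389.8733 rpm, dir flips to +; running = +1389.8733
Stage 5 [34T→34T]: ω = 1389.8733×34/34 = 1389.8733 rpm, dir flips to −; running = −1389.8733
Stage 6 [93T→89T]: ω = 1389.8733×93/89 = 1452.3396 rpm, dir flips to +; running = +1452.3396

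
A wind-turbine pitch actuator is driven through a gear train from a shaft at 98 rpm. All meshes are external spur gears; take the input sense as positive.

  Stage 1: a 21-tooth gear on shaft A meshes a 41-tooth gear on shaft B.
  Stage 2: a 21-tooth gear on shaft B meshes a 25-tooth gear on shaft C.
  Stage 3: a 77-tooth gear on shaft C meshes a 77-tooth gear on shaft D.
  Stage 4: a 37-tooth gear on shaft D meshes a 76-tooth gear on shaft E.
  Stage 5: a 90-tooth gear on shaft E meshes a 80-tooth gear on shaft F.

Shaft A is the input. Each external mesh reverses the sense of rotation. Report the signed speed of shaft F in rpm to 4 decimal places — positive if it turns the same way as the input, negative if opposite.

Stage 1 [21T→41T]: ω = 98.0000×21/41 = 50.1951 rpm, dir flips to −; running = −50.1951
Stage 2 [21T→25T]: ω = 50.1951×21/25 = 42.1639 rpm, dir flips to +; running = +42.1639
Stage 3 [77T→77T]: ω = 42.1639×77/77 = 42.1639 rpm, dir flips to −; running = −42.1639
Stage 4 [37T→76T]: ω = 42.1639×37/76 = 20.5272 rpm, dir flips to +; running = +20.5272
Stage 5 [90T→80T]: ω = 20.5272×90/80 = 23.0931 rpm, dir flips to −; running = −23.0931

-23.0931 rpm (opposite to input, |ω| = 23.0931 rpm)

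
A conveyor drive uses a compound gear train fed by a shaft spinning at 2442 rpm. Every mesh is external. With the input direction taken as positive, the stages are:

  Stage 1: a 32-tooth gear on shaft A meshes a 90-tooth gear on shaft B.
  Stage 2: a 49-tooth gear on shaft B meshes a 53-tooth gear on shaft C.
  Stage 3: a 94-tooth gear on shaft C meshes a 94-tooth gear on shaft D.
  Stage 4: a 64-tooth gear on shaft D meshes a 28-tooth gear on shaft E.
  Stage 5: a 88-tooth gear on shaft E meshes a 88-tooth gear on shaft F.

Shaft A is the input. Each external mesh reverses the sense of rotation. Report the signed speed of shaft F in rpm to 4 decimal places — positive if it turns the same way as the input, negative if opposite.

Stage 1 [32T→90T]: ω = 2442.0000×32/90 = 868.2667 rpm, dir flips to −; running = −868.2667
Stage 2 [49T→53T]: ω = 868.2667×49/53 = 802.7371 rpm, dir flips to +; running = +802.7371
Stage 3 [94T→94T]: ω = 802.7371×94/94 = 802.7371 rpm, dir flips to −; running = −802.7371
Stage 4 [64T→28T]: ω = 802.7371×64/28 = 1834.8277 rpm, dir flips to +; running = +1834.8277
Stage 5 [88T→88T]: ω = 1834.8277×88/88 = 1834.8277 rpm, dir flips to −; running = −1834.8277

-1834.8277 rpm (opposite to input, |ω| = 1834.8277 rpm)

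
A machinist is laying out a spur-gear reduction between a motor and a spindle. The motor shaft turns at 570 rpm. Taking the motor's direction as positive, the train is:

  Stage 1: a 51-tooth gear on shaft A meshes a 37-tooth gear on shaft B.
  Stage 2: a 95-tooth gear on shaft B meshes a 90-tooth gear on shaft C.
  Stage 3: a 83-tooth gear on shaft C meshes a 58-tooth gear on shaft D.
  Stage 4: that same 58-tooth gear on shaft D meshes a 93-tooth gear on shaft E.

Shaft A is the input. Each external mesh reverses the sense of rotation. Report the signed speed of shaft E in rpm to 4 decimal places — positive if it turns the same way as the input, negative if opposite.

+740.1497 rpm (same as input, |ω| = 740.1497 rpm)

Stage 1 [51T→37T]: ω = 570.0000×51/37 = 785.6757 rpm, dir flips to −; running = −785.6757
Stage 2 [95T→90T]: ω = 785.6757×95/90 = 829.3243 rpm, dir flips to +; running = +829.3243
Stage 3 [83T→58T]: ω = 829.3243×83/58 = 1186.7917 rpm, dir flips to −; running = −1186.7917
Stage 4 [58T→93T]: ω = 1186.7917×58/93 = 740.1497 rpm, dir flips to +; running = +740.1497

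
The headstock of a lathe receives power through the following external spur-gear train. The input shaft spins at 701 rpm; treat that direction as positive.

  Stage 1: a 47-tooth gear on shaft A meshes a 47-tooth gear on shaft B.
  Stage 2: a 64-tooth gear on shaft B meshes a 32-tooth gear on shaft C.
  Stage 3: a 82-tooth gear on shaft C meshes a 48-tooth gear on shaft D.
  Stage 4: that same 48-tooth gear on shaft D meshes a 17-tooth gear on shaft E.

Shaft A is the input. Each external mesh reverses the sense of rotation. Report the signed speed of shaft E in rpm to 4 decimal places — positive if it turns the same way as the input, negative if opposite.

Stage 1 [47T→47T]: ω = 701.0000×47/47 = 701.0000 rpm, dir flips to −; running = −701.0000
Stage 2 [64T→32T]: ω = 701.0000×64/32 = 1402.0000 rpm, dir flips to +; running = +1402.0000
Stage 3 [82T→48T]: ω = 1402.0000×82/48 = 2395.0833 rpm, dir flips to −; running = −2395.0833
Stage 4 [48T→17T]: ω = 2395.0833×48/17 = 6762.5882 rpm, dir flips to +; running = +6762.5882

+6762.5882 rpm (same as input, |ω| = 6762.5882 rpm)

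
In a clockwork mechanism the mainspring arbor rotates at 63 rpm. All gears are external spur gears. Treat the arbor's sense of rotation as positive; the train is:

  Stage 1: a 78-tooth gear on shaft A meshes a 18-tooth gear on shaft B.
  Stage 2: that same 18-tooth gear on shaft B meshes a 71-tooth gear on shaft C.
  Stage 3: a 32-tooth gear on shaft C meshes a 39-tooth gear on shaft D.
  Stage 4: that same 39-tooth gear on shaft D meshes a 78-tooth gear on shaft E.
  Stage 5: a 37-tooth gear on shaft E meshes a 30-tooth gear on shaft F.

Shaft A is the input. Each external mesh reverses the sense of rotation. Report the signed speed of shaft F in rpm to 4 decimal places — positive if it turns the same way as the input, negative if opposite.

Stage 1 [78T→18T]: ω = 63.0000×78/18 = 273.0000 rpm, dir flips to −; running = −273.0000
Stage 2 [18T→71T]: ω = 273.0000×18/71 = 69.2113 rpm, dir flips to +; running = +69.2113
Stage 3 [32T→39T]: ω = 69.2113×32/39 = 56.7887 rpm, dir flips to −; running = −56.7887
Stage 4 [39T→78T]: ω = 56.7887×39/78 = 28.3944 rpm, dir flips to +; running = +28.3944
Stage 5 [37T→30T]: ω = 28.3944×37/30 = 35.0197 rpm, dir flips to −; running = −35.0197

-35.0197 rpm (opposite to input, |ω| = 35.0197 rpm)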